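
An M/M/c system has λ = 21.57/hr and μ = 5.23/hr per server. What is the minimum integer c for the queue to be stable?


Stability requires cμ > λ ⇔ c > λ/μ.
λ/μ = 21.57/5.23 = 4.1243
Minimum integer c = ⌊4.1243⌋ + 1 = 5
Check: 5·5.23 = 26.15 > 21.57, while 4·5.23 = 20.92 ≤ 21.57

Final: 5 servers


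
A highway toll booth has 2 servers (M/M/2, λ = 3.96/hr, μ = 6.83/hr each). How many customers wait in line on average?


a = λ/μ = 0.5798; ρ = a/2 = 0.2899
P₀ = 0.550511
Lq = P₀·a^c·ρ / (c!·(1−ρ)²) = 0.550511·0.33616·0.2899/(2·0.50425)
= 0.05320

Final: 0.05320


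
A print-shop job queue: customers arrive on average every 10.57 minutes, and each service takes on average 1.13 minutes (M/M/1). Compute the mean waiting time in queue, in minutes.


λ = 60/10.57 = 5.6764 /hr
μ = 60/1.13 = 53.0973 /hr
ρ = λ/μ = 5.6764/53.0973 = 0.1069
Wq = ρ/(μ−λ) = 0.1069/(53.0973−5.6764) = 0.002254 hr
In minutes: 0.002254·60 = 0.1353 min

Final: 0.1353 min


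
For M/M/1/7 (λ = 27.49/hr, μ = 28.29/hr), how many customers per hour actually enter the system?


ρ = 0.9717; P_K = (1−ρ)ρ^7/(1−ρ^8) = 0.112815
λ_eff = λ(1 − P_K) = 27.49·(1 − 0.112815) = 27.49·0.887185 = 24.3887 /hr

Final: 24.3887 /hr


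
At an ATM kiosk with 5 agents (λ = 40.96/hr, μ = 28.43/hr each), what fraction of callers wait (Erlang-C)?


a = λ/μ = 1.4407; ρ = a/5 = 0.2881
P₀ = 0.236451 (from M/M/c formula)
C(c,a) = [a^c/(c!(1−ρ))]·P₀ = [6.20748/(120·0.7119)]·0.236451
= 0.07267·0.236451 = 0.017182

Final: 0.017182


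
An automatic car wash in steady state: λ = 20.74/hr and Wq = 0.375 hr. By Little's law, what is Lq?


Lq = λWq = 20.74·0.375 = 7.7775

Final: 7.7775


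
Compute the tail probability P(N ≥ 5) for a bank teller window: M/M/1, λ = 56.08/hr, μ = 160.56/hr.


ρ = 56.08/160.56 = 0.3493
P(N ≥ n) = ρ^n = 0.3493^5 = 0.005198

Final: 0.005198


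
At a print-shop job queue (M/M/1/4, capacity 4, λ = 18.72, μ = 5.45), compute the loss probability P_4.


ρ = λ/μ = 18.72/5.45 = 3.4349
P_K = (1−ρ)ρ^K/(1−ρ^(K+1)) = (-2.4349·139.199402)/(1 − 478.130789)
= -338.931387/-477.130789 = 0.710353

Final: 0.710353


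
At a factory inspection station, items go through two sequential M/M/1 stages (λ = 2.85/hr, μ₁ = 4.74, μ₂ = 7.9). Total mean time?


Each node sees arrival rate λ = 2.85/hr (tandem ⇒ throughput preserved).
W₁ = 1/(μ₁−λ) = 1/(4.74−2.85) = 0.52910 hr
W₂ = 1/(μ₂−λ) = 1/(7.9−2.85) = 0.19802 hr
W_total = W₁ + W₂ = 0.52910 + 0.19802 = 0.72712 hr

Final: 0.72712 hr


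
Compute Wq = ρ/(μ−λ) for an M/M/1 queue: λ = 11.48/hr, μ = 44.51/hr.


ρ = 11.48/44.51 = 0.2579
Wq = ρ/(μ−λ) = 0.2579/(44.51 − 11.48) = 0.2579/33.03 = 0.007809 hr

Final: 0.007809 hr


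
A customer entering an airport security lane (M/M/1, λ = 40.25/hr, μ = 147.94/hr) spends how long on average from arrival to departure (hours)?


W = 1/(μ−λ) = 1/(147.94 − 40.25) = 1/107.69 = 0.009286 hr

Final: 0.009286 hr


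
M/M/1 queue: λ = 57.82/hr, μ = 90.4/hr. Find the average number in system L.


ρ = λ/μ = 57.82/90.4 = 0.6396
L = ρ/(1−ρ) = 0.6396/(1 − 0.6396) = 0.6396/0.3604 = 1.7747

Final: 1.7747


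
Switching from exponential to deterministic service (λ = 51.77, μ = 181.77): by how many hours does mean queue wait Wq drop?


ρ = 51.77/181.77 = 0.2848
Wq(M/M/1) = ρ/(μ−λ) = 0.2848/130.00 = 0.002191 hr
Wq(M/D/1) = ρ/(2(μ−λ)) = 0.001095 hr
Savings = 0.002191 − 0.001095 = 0.001095 hr

Final: 0.001095 hr


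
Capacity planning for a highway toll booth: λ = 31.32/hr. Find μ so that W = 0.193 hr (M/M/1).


W = 1/(μ−λ) ⇒ μ − λ = 1/W = 1/0.193 = 5.1813
μ = λ + 1/W = 31.32 + 5.1813 = 36.5013 per hr

Final: 36.5013 /hr


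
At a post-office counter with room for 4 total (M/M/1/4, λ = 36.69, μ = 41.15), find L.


ρ = 36.69/41.15 = 0.8916
L = ρ[1 − (K+1)ρ^K + Kρ^(K+1)] / [(1−ρ)(1−ρ^(K+1))]
Numerator: 0.8916·(1 − 5·0.631992 + 4·0.563494) = 0.083827
Denominator: (0.1084)·(0.436506) = 0.047310
L = 0.083827/0.047310 = 1.7719

Final: 1.7719


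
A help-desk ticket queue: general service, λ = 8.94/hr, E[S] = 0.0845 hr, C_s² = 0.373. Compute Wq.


ρ = λ·E[S] = 8.94·0.0845 = 0.7554
E[S²] = E[S]²(1+C_s²) = 0.0845²·(1+0.373) = 0.009804
Wq = λ·E[S²]/(2(1−ρ)) = 8.94·0.009804/(2·0.2446) = 0.17918 hr

Final: 0.17918 hr


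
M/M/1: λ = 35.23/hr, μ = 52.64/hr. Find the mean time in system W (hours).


W = 1/(μ−λ) = 1/(52.64 − 35.23) = 1/17.41 = 0.05744 hr

Final: 0.05744 hr


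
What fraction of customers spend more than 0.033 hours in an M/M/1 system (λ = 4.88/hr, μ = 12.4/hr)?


W ~ Exponential(μ−λ) for M/M/1.
μ − λ = 12.4 − 4.88 = 7.5200
P(W > t) = e^{−(μ−λ)t} = e^{−0.2482} = 0.780235

Final: 0.780235


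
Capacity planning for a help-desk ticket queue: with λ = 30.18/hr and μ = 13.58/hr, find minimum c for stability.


Stability requires cμ > λ ⇔ c > λ/μ.
λ/μ = 30.18/13.58 = 2.2224
Minimum integer c = ⌊2.2224⌋ + 1 = 3
Check: 3·13.58 = 40.74 > 30.18, while 2·13.58 = 27.16 ≤ 30.18

Final: 3 servers


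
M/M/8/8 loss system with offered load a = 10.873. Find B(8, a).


B(c,a) = (a^c/c!) / Σ_{k=0}^{c} a^k/k!
a^8/8! = 4844.785803
Σ terms (k=0..8): 1.00000 + 10.87300 + 59.11106 + 214.23820 + 582.35299 + 1266.38481 + 2294.90035 + 3564.63593 + 4844.78580 = 12838.282148
B = 4844.785803/12838.282148 = 0.377370

Final: 0.377370


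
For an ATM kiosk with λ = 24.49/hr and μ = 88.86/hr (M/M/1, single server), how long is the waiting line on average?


ρ = 24.49/88.86 = 0.2756
Lq = ρ²/(1−ρ) = 0.07596/0.7244 = 0.1049

Final: 0.1049


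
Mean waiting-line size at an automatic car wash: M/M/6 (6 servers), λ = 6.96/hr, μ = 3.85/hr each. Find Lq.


a = λ/μ = 1.8078; ρ = a/6 = 0.3013
P₀ = 0.163885
Lq = P₀·a^c·ρ / (c!·(1−ρ)²) = 0.163885·34.90527·0.3013/(720·0.48818)
= 0.004904

Final: 0.004904


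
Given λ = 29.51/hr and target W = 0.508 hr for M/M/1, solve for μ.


W = 1/(μ−λ) ⇒ μ − λ = 1/W = 1/0.508 = 1.9685
μ = λ + 1/W = 29.51 + 1.9685 = 31.4785 per hr

Final: 31.4785 /hr


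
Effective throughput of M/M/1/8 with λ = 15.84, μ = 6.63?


ρ = 2.3891; P_K = (1−ρ)ρ^8/(1−ρ^9) = 0.581669
λ_eff = λ(1 − P_K) = 15.84·(1 − 0.581669) = 15.84·0.418331 = 6.6264 /hr

Final: 6.6264 /hr


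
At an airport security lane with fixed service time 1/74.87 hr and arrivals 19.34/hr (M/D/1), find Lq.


ρ = 19.34/74.87 = 0.2583
M/D/1: Lq = ρ²/(2(1−ρ)) = 0.06673/(2·0.7417) = 0.04498

Final: 0.04498


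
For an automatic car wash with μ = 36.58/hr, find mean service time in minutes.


Mean service time = 1/μ = 1/36.58 hour = 0.02734 hour
In minutes: 0.02734 × 60 = 1.6402 min

Final: 1.6402 min


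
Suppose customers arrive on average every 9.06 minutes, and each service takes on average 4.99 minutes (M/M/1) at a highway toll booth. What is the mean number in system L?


λ = 60/9.06 = 6.6225 /hr
μ = 60/4.99 = 12.0240 /hr
ρ = λ/μ = 6.6225/12.0240 = 0.5508
L = ρ/(1−ρ) = 0.5508/0.4492 = 1.2260

Final: 1.2260


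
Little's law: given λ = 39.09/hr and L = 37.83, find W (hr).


W = L/λ = 37.83/39.09 = 0.9678 hr

Final: 0.9678 hr


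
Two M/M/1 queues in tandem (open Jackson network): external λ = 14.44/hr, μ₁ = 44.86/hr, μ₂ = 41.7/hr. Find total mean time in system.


Each node sees arrival rate λ = 14.44/hr (tandem ⇒ throughput preserved).
W₁ = 1/(μ₁−λ) = 1/(44.86−14.44) = 0.03287 hr
W₂ = 1/(μ₂−λ) = 1/(41.7−14.44) = 0.03668 hr
W_total = W₁ + W₂ = 0.03287 + 0.03668 = 0.06956 hr

Final: 0.06956 hr


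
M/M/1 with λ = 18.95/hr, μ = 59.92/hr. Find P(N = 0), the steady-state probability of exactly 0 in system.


ρ = 18.95/59.92 = 0.3163
P_n = (1−ρ)·ρ^n = (1 − 0.3163)·0.3163^0 = 0.6837·1.000000 = 0.683745

Final: 0.683745


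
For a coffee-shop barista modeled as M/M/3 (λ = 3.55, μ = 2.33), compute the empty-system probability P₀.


a = λ/μ = 3.55/2.33 = 1.5236; ρ = a/c = 0.5079
Σ_{k=0}^{2} a^k/k! (terms k=0..2) = 1.00000 + 1.52361 + 1.16069 = 3.68429
Tail: a^3/(3!(1−ρ)) = 3.53686/(6·0.4921) = 1.19780
P₀ = 1/(3.68429 + 1.19780) = 1/4.88209 = 0.204830

Final: 0.204830


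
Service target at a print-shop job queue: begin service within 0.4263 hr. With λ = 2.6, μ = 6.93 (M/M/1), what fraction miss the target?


ρ = 2.6/6.93 = 0.3752
P(Wq > t) = ρ·e^{−(μ−λ)t} = 0.3752·e^{−1.8459}
= 0.3752·0.157886 = 0.059236

Final: 0.059236


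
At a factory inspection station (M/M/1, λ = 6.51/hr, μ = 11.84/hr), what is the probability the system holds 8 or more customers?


ρ = 6.51/11.84 = 0.5498
P(N ≥ n) = ρ^n = 0.5498^8 = 0.008353

Final: 0.008353


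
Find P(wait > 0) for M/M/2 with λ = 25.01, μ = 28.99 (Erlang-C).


a = λ/μ = 0.8627; ρ = a/2 = 0.4314
P₀ = 0.397277 (from M/M/c formula)
C(c,a) = [a^c/(c!(1−ρ))]·P₀ = [0.74427/(2·0.5686)]·0.397277
= 0.65443·0.397277 = 0.259988

Final: 0.259988


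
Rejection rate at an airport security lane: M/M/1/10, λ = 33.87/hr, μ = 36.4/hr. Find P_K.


ρ = λ/μ = 33.87/36.4 = 0.9305
P_K = (1−ρ)ρ^K/(1−ρ^(K+1)) = (0.06951·0.486562)/(1 − 0.452743)
= 0.033819/0.547257 = 0.061797

Final: 0.061797


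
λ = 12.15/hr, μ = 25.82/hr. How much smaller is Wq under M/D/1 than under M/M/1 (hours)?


ρ = 12.15/25.82 = 0.4706
Wq(M/M/1) = ρ/(μ−λ) = 0.4706/13.67 = 0.03442 hr
Wq(M/D/1) = ρ/(2(μ−λ)) = 0.01721 hr
Savings = 0.03442 − 0.01721 = 0.01721 hr

Final: 0.01721 hr


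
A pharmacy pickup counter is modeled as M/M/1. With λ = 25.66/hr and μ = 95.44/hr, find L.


ρ = λ/μ = 25.66/95.44 = 0.2689
L = ρ/(1−ρ) = 0.2689/(1 − 0.2689) = 0.2689/0.7311 = 0.3677

Final: 0.3677


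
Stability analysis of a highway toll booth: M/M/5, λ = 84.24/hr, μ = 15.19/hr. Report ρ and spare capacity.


Total capacity cμ = 5·15.19 = 75.95/hr
ρ = λ/(cμ) = 84.24/75.95 = 1.1092
Stable ⇔ ρ < 1: NO
Spare capacity = cμ − λ = 75.95 − 84.24 = -8.29/hr

Final: ρ = 1.1092; unstable; margin = -8.29/hr


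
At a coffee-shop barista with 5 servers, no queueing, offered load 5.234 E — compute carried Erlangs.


B(5,5.234) = 0.303558 (Erlang-B)
Carried load = a(1 − B) = 5.234·(1 − 0.303558) = 5.234·0.696442 = 3.6452 E

Final: 3.6452 Erlangs


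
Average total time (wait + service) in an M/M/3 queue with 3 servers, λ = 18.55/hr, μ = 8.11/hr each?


a = 2.2873; ρ = 0.7624; P₀ = 0.069938
Lq = P₀·a^c·ρ/(c!(1−ρ)²) = 1.88435
Wq = Lq/λ = 1.88435/18.55 = 0.10158 hr
W = Wq + 1/μ = 0.10158 + 0.12330 = 0.22489 hr

Final: 0.22489 hr


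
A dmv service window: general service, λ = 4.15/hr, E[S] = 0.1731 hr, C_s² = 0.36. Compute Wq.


ρ = λ·E[S] = 4.15·0.1731 = 0.7184
E[S²] = E[S]²(1+C_s²) = 0.1731²·(1+0.36) = 0.040751
Wq = λ·E[S²]/(2(1−ρ)) = 4.15·0.040751/(2·0.2816) = 0.30024 hr

Final: 0.30024 hr


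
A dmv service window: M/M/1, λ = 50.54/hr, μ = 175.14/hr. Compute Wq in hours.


ρ = 50.54/175.14 = 0.2886
Wq = ρ/(μ−λ) = 0.2886/(175.14 − 50.54) = 0.2886/124.60 = 0.002316 hr

Final: 0.002316 hr


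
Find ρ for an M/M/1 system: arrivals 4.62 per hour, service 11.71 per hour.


ρ = λ/μ = 4.62/11.71 = 0.3945

Final: 0.3945


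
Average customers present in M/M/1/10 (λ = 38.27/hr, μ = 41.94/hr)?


ρ = 38.27/41.94 = 0.9125
L = ρ[1 − (K+1)ρ^K + Kρ^(K+1)] / [(1−ρ)(1−ρ^(K+1))]
Numerator: 0.9125·(1 − 11·0.400221 + 10·0.365200) = 0.227723
Denominator: (0.08751)·(0.634800) = 0.055549
L = 0.227723/0.055549 = 4.0995

Final: 4.0995


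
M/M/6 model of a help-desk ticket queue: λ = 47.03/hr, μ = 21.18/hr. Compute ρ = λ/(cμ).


ρ = λ/(cμ) = 47.03/(6·21.18) = 47.03/127.08 = 0.3701

Final: 0.3701


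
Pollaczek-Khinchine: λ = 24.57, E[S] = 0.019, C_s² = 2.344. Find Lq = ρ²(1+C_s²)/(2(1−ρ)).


ρ = λ·E[S] = 24.57·0.019 = 0.4668
Lq = ρ²(1+C_s²)/(2(1−ρ)) = 0.2179·(1+2.344)/(2·0.5332)
= 0.2179·3.3440/1.0663 = 0.68342

Final: 0.68342


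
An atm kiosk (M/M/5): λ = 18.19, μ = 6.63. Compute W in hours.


a = 2.7436; ρ = 0.5487; P₀ = 0.061802
Lq = P₀·a^c·ρ/(c!(1−ρ)²) = 0.21571
Wq = Lq/λ = 0.21571/18.19 = 0.01186 hr
W = Wq + 1/μ = 0.01186 + 0.15083 = 0.16269 hr

Final: 0.16269 hr


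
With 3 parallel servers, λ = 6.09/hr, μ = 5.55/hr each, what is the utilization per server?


ρ = λ/(cμ) = 6.09/(3·5.55) = 6.09/16.65 = 0.3658

Final: 0.3658


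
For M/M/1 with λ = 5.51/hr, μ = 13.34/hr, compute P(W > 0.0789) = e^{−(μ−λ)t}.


W ~ Exponential(μ−λ) for M/M/1.
μ − λ = 13.34 − 5.51 = 7.8300
P(W > t) = e^{−(μ−λ)t} = e^{−0.6178} = 0.539136

Final: 0.539136


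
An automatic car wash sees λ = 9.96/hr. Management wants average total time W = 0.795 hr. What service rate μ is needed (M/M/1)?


W = 1/(μ−λ) ⇒ μ − λ = 1/W = 1/0.795 = 1.2579
μ = λ + 1/W = 9.96 + 1.2579 = 11.2179 per hr

Final: 11.2179 /hr


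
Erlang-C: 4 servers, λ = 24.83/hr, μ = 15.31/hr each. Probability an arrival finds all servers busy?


a = λ/μ = 1.6218; ρ = a/4 = 0.4055
P₀ = 0.194826 (from M/M/c formula)
C(c,a) = [a^c/(c!(1−ρ))]·P₀ = [6.91841/(24·0.5945)]·0.194826
= 0.48485·0.194826 = 0.094462

Final: 0.094462


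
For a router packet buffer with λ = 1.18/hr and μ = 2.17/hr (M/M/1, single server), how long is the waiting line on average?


ρ = 1.18/2.17 = 0.5438
Lq = ρ²/(1−ρ) = 0.2957/0.4562 = 0.6481

Final: 0.6481


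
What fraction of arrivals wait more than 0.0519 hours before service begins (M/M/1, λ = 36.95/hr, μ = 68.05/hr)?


ρ = 36.95/68.05 = 0.5430
P(Wq > t) = ρ·e^{−(μ−λ)t} = 0.5430·e^{−1.6141}
= 0.5430·0.199072 = 0.108093

Final: 0.108093


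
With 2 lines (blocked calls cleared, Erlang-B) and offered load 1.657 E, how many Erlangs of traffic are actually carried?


B(2,1.657) = 0.340666 (Erlang-B)
Carried load = a(1 − B) = 1.657·(1 − 0.340666) = 1.657·0.659334 = 1.0925 E

Final: 1.0925 Erlangs


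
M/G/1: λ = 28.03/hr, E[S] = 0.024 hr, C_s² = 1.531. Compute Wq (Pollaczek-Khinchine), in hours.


ρ = λ·E[S] = 28.03·0.024 = 0.6727
E[S²] = E[S]²(1+C_s²) = 0.024²·(1+1.531) = 0.001458
Wq = λ·E[S²]/(2(1−ρ)) = 28.03·0.001458/(2·0.3273) = 0.06243 hr

Final: 0.06243 hr


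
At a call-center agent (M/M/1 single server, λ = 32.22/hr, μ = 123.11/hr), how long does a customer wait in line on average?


ρ = 32.22/123.11 = 0.2617
Wq = ρ/(μ−λ) = 0.2617/(123.11 − 32.22) = 0.2617/90.89 = 0.002879 hr

Final: 0.002879 hr


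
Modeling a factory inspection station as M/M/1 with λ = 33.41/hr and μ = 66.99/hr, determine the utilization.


ρ = λ/μ = 33.41/66.99 = 0.4987

Final: 0.4987


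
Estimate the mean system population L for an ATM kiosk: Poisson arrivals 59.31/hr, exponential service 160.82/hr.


ρ = λ/μ = 59.31/160.82 = 0.3688
L = ρ/(1−ρ) = 0.3688/(1 − 0.3688) = 0.3688/0.6312 = 0.5843

Final: 0.5843


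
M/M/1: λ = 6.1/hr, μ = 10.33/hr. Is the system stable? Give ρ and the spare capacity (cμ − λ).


Total capacity cμ = 1·10.33 = 10.33/hr
ρ = λ/(cμ) = 6.1/10.33 = 0.5905
Stable ⇔ ρ < 1: YES
Spare capacity = cμ − λ = 10.33 − 6.1 = 4.23/hr

Final: ρ = 0.5905; stable; margin = 4.23/hr


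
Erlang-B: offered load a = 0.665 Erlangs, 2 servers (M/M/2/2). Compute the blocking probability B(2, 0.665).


B(c,a) = (a^c/c!) / Σ_{k=0}^{c} a^k/k!
a^2/2! = 0.221113
Σ terms (k=0..2): 1.00000 + 0.66500 + 0.22111 = 1.886113
B = 0.221113/1.886113 = 0.117232

Final: 0.117232


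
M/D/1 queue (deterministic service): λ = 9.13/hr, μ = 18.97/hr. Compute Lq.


ρ = 9.13/18.97 = 0.4813
M/D/1: Lq = ρ²/(2(1−ρ)) = 0.2316/(2·0.5187) = 0.22328

Final: 0.22328


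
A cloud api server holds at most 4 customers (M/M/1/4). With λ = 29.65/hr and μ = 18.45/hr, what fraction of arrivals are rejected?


ρ = λ/μ = 29.65/18.45 = 1.6070
P_K = (1−ρ)ρ^K/(1−ρ^(K+1)) = (-0.6070·6.669808)/(1 − 10.718688)
= -4.048881/-9.718688 = 0.416608

Final: 0.416608


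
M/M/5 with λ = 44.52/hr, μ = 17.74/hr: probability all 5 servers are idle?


a = λ/μ = 44.52/17.74 = 2.5096; ρ = a/c = 0.5019
Σ_{k=0}^{4} a^k/k! (terms k=0..4) = 1.00000 + 2.50958 + 3.14900 + 2.63423 + 1.65270 = 10.94552
Tail: a^5/(5!(1−ρ)) = 99.54231/(120·0.4981) = 1.66542
P₀ = 1/(10.94552 + 1.66542) = 1/12.61094 = 0.079296

Final: 0.079296


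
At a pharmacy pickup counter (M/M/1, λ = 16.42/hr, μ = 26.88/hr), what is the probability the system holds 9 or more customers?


ρ = 16.42/26.88 = 0.6109
P(N ≥ n) = ρ^n = 0.6109^9 = 0.011844

Final: 0.011844


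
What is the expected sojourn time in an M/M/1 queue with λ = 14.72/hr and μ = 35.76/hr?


W = 1/(μ−λ) = 1/(35.76 − 14.72) = 1/21.04 = 0.04753 hr

Final: 0.04753 hr


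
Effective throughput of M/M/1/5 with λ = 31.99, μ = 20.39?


ρ = 1.5689; P_K = (1−ρ)ρ^5/(1−ρ^6) = 0.388675
λ_eff = λ(1 − P_K) = 31.99·(1 − 0.388675) = 31.99·0.611325 = 19.5563 /hr

Final: 19.5563 /hr


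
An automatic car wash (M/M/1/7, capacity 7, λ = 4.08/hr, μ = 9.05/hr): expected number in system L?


ρ = 4.08/9.05 = 0.4508
L = ρ[1 − (K+1)ρ^K + Kρ^(K+1)] / [(1−ρ)(1−ρ^(K+1))]
Numerator: 0.4508·(1 − 8·0.003785 + 7·0.001706) = 0.442562
Denominator: (0.5492)·(0.998294) = 0.548234
L = 0.442562/0.548234 = 0.8073

Final: 0.8073


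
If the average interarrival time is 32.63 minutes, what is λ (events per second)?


λ = 1/(interarrival time) in consistent units.
1 second = 0.0166667 min, so λ = 0.0166667/32.63 = 0.0005108 per second

Final: 0.0005108 /sec


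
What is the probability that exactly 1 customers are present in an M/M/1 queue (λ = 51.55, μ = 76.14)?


ρ = 51.55/76.14 = 0.6770
P_n = (1−ρ)·ρ^n = (1 − 0.6770)·0.6770^1 = 0.3230·0.677042 = 0.218656

Final: 0.218656


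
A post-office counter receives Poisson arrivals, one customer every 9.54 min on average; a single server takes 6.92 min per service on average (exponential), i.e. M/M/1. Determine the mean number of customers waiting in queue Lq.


λ = 60/9.54 = 6.2893 /hr
μ = 60/6.92 = 8.6705 /hr
ρ = λ/μ = 6.2893/8.6705 = 0.7254
Lq = ρ²/(1−ρ) = 0.5262/0.2746 = 1.9159

Final: 1.9159


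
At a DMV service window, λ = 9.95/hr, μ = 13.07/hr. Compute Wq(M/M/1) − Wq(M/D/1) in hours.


ρ = 9.95/13.07 = 0.7613
Wq(M/M/1) = ρ/(μ−λ) = 0.7613/3.12 = 0.24400 hr
Wq(M/D/1) = ρ/(2(μ−λ)) = 0.12200 hr
Savings = 0.24400 − 0.12200 = 0.12200 hr

Final: 0.12200 hr


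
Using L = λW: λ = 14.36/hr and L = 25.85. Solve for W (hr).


W = L/λ = 25.85/14.36 = 1.8001 hr

Final: 1.8001 hr


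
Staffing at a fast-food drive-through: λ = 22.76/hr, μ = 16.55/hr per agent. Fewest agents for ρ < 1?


Stability requires cμ > λ ⇔ c > λ/μ.
λ/μ = 22.76/16.55 = 1.3752
Minimum integer c = ⌊1.3752⌋ + 1 = 2
Check: 2·16.55 = 33.10 > 22.76, while 1·16.55 = 16.55 ≤ 22.76

Final: 2 servers


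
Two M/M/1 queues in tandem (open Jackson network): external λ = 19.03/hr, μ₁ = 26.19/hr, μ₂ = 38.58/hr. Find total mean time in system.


Each node sees arrival rate λ = 19.03/hr (tandem ⇒ throughput preserved).
W₁ = 1/(μ₁−λ) = 1/(26.19−19.03) = 0.13966 hr
W₂ = 1/(μ₂−λ) = 1/(38.58−19.03) = 0.05115 hr
W_total = W₁ + W₂ = 0.13966 + 0.05115 = 0.19082 hr

Final: 0.19082 hr


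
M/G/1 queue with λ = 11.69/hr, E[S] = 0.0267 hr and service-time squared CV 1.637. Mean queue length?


ρ = λ·E[S] = 11.69·0.0267 = 0.3121
Lq = ρ²(1+C_s²)/(2(1−ρ)) = 0.09742·(1+1.637)/(2·0.6879)
= 0.09742·2.6370/1.3758 = 0.18673

Final: 0.18673


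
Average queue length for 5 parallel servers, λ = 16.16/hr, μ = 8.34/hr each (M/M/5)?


a = λ/μ = 1.9376; ρ = a/5 = 0.3875
P₀ = 0.143136
Lq = P₀·a^c·ρ / (c!·(1−ρ)²) = 0.143136·27.31345·0.3875/(120·0.37512)
= 0.03366

Final: 0.03366


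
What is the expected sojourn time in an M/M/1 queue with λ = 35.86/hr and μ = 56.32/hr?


W = 1/(μ−λ) = 1/(56.32 − 35.86) = 1/20.46 = 0.04888 hr

Final: 0.04888 hr


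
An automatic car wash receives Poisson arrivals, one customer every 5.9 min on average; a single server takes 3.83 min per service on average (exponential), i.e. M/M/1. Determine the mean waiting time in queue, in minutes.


λ = 60/5.9 = 10.1695 /hr
μ = 60/3.83 = 15.6658 /hr
ρ = λ/μ = 10.1695/15.6658 = 0.6492
Wq = ρ/(μ−λ) = 0.6492/(15.6658−10.1695) = 0.11811 hr
In minutes: 0.11811·60 = 7.086 min

Final: 7.086 min


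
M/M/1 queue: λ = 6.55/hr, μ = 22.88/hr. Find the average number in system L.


ρ = λ/μ = 6.55/22.88 = 0.2863
L = ρ/(1−ρ) = 0.2863/(1 − 0.2863) = 0.2863/0.7137 = 0.4011

Final: 0.4011


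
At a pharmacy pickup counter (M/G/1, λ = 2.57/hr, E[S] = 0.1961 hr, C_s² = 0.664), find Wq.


ρ = λ·E[S] = 2.57·0.1961 = 0.5040
E[S²] = E[S]²(1+C_s²) = 0.1961²·(1+0.664) = 0.063989
Wq = λ·E[S²]/(2(1−ρ)) = 2.57·0.063989/(2·0.4960) = 0.16577 hr

Final: 0.16577 hr


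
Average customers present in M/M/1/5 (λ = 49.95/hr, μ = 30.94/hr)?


ρ = 49.95/30.94 = 1.6144
L = ρ[1 − (K+1)ρ^K + Kρ^(K+1)] / [(1−ρ)(1−ρ^(K+1))]
Numerator: 1.6144·(1 − 6·10.966699 + 5·17.704803) = 38.300094
Denominator: (-0.6144)·(-16.704803) = 10.263681
L = 38.300094/10.263681 = 3.7316

Final: 3.7316


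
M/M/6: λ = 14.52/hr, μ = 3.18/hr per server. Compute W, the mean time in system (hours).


a = 4.5660; ρ = 0.7610; P₀ = 0.008391
Lq = P₀·a^c·ρ/(c!(1−ρ)²) = 1.40717
Wq = Lq/λ = 1.40717/14.52 = 0.09691 hr
W = Wq + 1/μ = 0.09691 + 0.31447 = 0.41138 hr

Final: 0.41138 hr


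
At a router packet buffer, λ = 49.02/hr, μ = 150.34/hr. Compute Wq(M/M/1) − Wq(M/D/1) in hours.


ρ = 49.02/150.34 = 0.3261
Wq(M/M/1) = ρ/(μ−λ) = 0.3261/101.32 = 0.003218 hr
Wq(M/D/1) = ρ/(2(μ−λ)) = 0.001609 hr
Savings = 0.003218 − 0.001609 = 0.001609 hr

Final: 0.001609 hr


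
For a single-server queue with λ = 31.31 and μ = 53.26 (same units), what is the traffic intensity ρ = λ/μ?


ρ = λ/μ = 31.31/53.26 = 0.5879

Final: 0.5879


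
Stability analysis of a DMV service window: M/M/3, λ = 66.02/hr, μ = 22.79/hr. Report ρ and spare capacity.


Total capacity cμ = 3·22.79 = 68.37/hr
ρ = λ/(cμ) = 66.02/68.37 = 0.9656
Stable ⇔ ρ < 1: YES
Spare capacity = cμ − λ = 68.37 − 66.02 = 2.35/hr

Final: ρ = 0.9656; stable; margin = 2.35/hr


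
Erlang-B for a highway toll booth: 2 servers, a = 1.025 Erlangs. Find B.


B(c,a) = (a^c/c!) / Σ_{k=0}^{c} a^k/k!
a^2/2! = 0.525312
Σ terms (k=0..2): 1.00000 + 1.02500 + 0.52531 = 2.550312
B = 0.525312/2.550312 = 0.205980

Final: 0.205980


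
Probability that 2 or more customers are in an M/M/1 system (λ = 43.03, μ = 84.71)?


ρ = 43.03/84.71 = 0.5080
P(N ≥ n) = ρ^n = 0.5080^2 = 0.258032

Final: 0.258032


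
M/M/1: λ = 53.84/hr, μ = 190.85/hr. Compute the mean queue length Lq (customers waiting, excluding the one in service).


ρ = 53.84/190.85 = 0.2821
Lq = ρ²/(1−ρ) = 0.07958/0.7179 = 0.1109

Final: 0.1109


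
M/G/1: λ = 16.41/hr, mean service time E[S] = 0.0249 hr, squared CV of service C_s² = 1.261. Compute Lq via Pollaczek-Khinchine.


ρ = λ·E[S] = 16.41·0.0249 = 0.4086
Lq = ρ²(1+C_s²)/(2(1−ρ)) = 0.1670·(1+1.261)/(2·0.5914)
= 0.1670·2.2610/1.1828 = 0.31916

Final: 0.31916


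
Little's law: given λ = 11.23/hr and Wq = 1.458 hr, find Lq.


Lq = λWq = 11.23·1.458 = 16.3733

Final: 16.3733


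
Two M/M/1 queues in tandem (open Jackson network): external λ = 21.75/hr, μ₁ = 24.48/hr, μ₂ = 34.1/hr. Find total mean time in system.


Each node sees arrival rate λ = 21.75/hr (tandem ⇒ throughput preserved).
W₁ = 1/(μ₁−λ) = 1/(24.48−21.75) = 0.36630 hr
W₂ = 1/(μ₂−λ) = 1/(34.1−21.75) = 0.08097 hr
W_total = W₁ + W₂ = 0.36630 + 0.08097 = 0.44727 hr

Final: 0.44727 hr


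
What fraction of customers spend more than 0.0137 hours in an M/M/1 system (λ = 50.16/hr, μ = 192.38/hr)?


W ~ Exponential(μ−λ) for M/M/1.
μ − λ = 192.38 − 50.16 = 142.2200
P(W > t) = e^{−(μ−λ)t} = e^{−1.9484} = 0.142500

Final: 0.142500


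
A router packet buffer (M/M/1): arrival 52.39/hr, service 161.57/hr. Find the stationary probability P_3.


ρ = 52.39/161.57 = 0.3243
P_n = (1−ρ)·ρ^n = (1 − 0.3243)·0.3243^3 = 0.6757·0.034093 = 0.023038

Final: 0.023038


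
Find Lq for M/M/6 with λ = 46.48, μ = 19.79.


a = λ/μ = 2.3487; ρ = a/6 = 0.3914
P₀ = 0.095125
Lq = P₀·a^c·ρ / (c!·(1−ρ)²) = 0.095125·167.85023·0.3914/(720·0.37034)
= 0.02344

Final: 0.02344


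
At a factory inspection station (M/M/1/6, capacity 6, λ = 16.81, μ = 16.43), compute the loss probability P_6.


ρ = λ/μ = 16.81/16.43 = 1.0231
P_K = (1−ρ)ρ^K/(1−ρ^(K+1)) = (-0.02313·1.147046)/(1 − 1.173576)
= -0.026529/-0.173576 = 0.152840

Final: 0.152840


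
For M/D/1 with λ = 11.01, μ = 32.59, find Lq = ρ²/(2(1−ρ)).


ρ = 11.01/32.59 = 0.3378
M/D/1: Lq = ρ²/(2(1−ρ)) = 0.1141/(2·0.6622) = 0.08618

Final: 0.08618


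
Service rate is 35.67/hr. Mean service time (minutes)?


Mean service time = 1/μ = 1/35.67 hour = 0.02803 hour
In minutes: 0.02803 × 60 = 1.6821 min

Final: 1.6821 min


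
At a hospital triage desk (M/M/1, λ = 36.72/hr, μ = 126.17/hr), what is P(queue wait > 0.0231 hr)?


ρ = 36.72/126.17 = 0.2910
P(Wq > t) = ρ·e^{−(μ−λ)t} = 0.2910·e^{−2.0663}
= 0.2910·0.126654 = 0.036861

Final: 0.036861


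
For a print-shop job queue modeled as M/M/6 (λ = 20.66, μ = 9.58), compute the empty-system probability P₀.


a = λ/μ = 20.66/9.58 = 2.1566; ρ = a/c = 0.3594
Σ_{k=0}^{5} a^k/k! (terms k=0..5) = 1.00000 + 2.15658 + 2.32541 + 1.67164 + 0.90126 + 0.38873 = 8.44361
Tail: a^6/(6!(1−ρ)) = 100.59788/(720·0.6406) = 0.21812
P₀ = 1/(8.44361 + 0.21812) = 1/8.66173 = 0.115450

Final: 0.115450


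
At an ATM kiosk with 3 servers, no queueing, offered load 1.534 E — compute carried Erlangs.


B(3,1.534) = 0.139517 (Erlang-B)
Carried load = a(1 − B) = 1.534·(1 − 0.139517) = 1.534·0.860483 = 1.3200 E

Final: 1.3200 Erlangs


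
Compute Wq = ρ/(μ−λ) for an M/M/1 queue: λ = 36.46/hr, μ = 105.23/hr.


ρ = 36.46/105.23 = 0.3465
Wq = ρ/(μ−λ) = 0.3465/(105.23 − 36.46) = 0.3465/68.77 = 0.005038 hr

Final: 0.005038 hr


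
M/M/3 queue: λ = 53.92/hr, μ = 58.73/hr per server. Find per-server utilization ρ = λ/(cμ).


ρ = λ/(cμ) = 53.92/(3·58.73) = 53.92/176.19 = 0.3060

Final: 0.3060


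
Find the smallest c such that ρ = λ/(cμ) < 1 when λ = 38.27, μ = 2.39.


Stability requires cμ > λ ⇔ c > λ/μ.
λ/μ = 38.27/2.39 = 16.0126
Minimum integer c = ⌊16.0126⌋ + 1 = 17
Check: 17·2.39 = 40.63 > 38.27, while 16·2.39 = 38.24 ≤ 38.27

Final: 17 servers


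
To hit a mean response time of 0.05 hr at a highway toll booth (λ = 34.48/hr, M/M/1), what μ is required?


W = 1/(μ−λ) ⇒ μ − λ = 1/W = 1/0.05 = 20.0000
μ = λ + 1/W = 34.48 + 20.0000 = 54.4800 per hr

Final: 54.4800 /hr


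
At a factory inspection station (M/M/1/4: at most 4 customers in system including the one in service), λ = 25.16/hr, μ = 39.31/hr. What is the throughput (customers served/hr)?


ρ = 0.6400; P_K = (1−ρ)ρ^4/(1−ρ^5) = 0.067675
λ_eff = λ(1 − P_K) = 25.16·(1 − 0.067675) = 25.16·0.932325 = 23.4573 /hr

Final: 23.4573 /hr


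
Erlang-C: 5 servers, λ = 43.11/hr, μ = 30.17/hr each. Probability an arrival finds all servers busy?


a = λ/μ = 1.4289; ρ = a/5 = 0.2858
P₀ = 0.239278 (from M/M/c formula)
C(c,a) = [a^c/(c!(1−ρ))]·P₀ = [5.95681/(120·0.7142)]·0.239278
= 0.06950·0.239278 = 0.016630

Final: 0.016630


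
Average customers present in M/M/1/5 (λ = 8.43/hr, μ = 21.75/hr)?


ρ = 8.43/21.75 = 0.3876
L = ρ[1 − (K+1)ρ^K + Kρ^(K+1)] / [(1−ρ)(1−ρ^(K+1))]
Numerator: 0.3876·(1 − 6·0.008747 + 5·0.003390) = 0.373815
Denominator: (0.6124)·(0.996610) = 0.610338
L = 0.373815/0.610338 = 0.6125

Final: 0.6125


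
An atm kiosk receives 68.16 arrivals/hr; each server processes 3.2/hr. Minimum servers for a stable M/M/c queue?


Stability requires cμ > λ ⇔ c > λ/μ.
λ/μ = 68.16/3.2 = 21.3000
Minimum integer c = ⌊21.3000⌋ + 1 = 22
Check: 22·3.2 = 70.40 > 68.16, while 21·3.2 = 67.20 ≤ 68.16

Final: 22 servers


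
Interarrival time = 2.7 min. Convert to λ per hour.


λ = 1/(interarrival time) in consistent units.
1 hour = 60 min, so λ = 60/2.7 = 22.2222 per hour

Final: 22.2222 /hr


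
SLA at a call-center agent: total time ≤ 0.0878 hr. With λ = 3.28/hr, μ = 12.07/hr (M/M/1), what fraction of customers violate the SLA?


W ~ Exponential(μ−λ) for M/M/1.
μ − λ = 12.07 − 3.28 = 8.7900
P(W > t) = e^{−(μ−λ)t} = e^{−0.7718} = 0.462198

Final: 0.462198


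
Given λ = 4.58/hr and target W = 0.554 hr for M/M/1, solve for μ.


W = 1/(μ−λ) ⇒ μ − λ = 1/W = 1/0.554 = 1.8051
μ = λ + 1/W = 4.58 + 1.8051 = 6.3851 per hr

Final: 6.3851 /hr


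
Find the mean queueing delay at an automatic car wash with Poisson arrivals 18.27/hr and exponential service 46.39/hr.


ρ = 18.27/46.39 = 0.3938
Wq = ρ/(μ−λ) = 0.3938/(46.39 − 18.27) = 0.3938/28.12 = 0.01401 hr

Final: 0.01401 hr


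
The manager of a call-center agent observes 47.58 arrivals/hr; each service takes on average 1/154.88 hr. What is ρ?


ρ = λ/μ = 47.58/154.88 = 0.3072

Final: 0.3072


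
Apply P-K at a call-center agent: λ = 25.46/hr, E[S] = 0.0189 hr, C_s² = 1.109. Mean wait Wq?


ρ = λ·E[S] = 25.46·0.0189 = 0.4812
E[S²] = E[S]²(1+C_s²) = 0.0189²·(1+1.109) = 0.0007534
Wq = λ·E[S²]/(2(1−ρ)) = 25.46·0.0007534/(2·0.5188) = 0.01849 hr

Final: 0.01849 hr


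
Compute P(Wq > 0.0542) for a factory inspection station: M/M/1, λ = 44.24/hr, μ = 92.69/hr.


ρ = 44.24/92.69 = 0.4773
P(Wq > t) = ρ·e^{−(μ−λ)t} = 0.4773·e^{−2.6260}
= 0.4773·0.072368 = 0.034541

Final: 0.034541


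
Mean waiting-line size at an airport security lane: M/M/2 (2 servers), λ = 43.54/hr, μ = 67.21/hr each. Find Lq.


a = λ/μ = 0.6478; ρ = a/2 = 0.3239
P₀ = 0.510677
Lq = P₀·a^c·ρ / (c!·(1−ρ)²) = 0.510677·0.41967·0.3239/(2·0.45710)
= 0.07593

Final: 0.07593


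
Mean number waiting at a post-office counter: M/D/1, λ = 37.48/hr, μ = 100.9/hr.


ρ = 37.48/100.9 = 0.3715
M/D/1: Lq = ρ²/(2(1−ρ)) = 0.1380/(2·0.6285) = 0.10976

Final: 0.10976


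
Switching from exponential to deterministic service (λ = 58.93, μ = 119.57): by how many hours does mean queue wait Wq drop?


ρ = 58.93/119.57 = 0.4928
Wq(M/M/1) = ρ/(μ−λ) = 0.4928/60.64 = 0.008127 hr
Wq(M/D/1) = ρ/(2(μ−λ)) = 0.004064 hr
Savings = 0.008127 − 0.004064 = 0.004064 hr

Final: 0.004064 hr


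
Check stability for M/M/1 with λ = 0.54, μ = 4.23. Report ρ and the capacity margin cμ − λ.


Total capacity cμ = 1·4.23 = 4.23/hr
ρ = λ/(cμ) = 0.54/4.23 = 0.1277
Stable ⇔ ρ < 1: YES
Spare capacity = cμ − λ = 4.23 − 0.54 = 3.69/hr

Final: ρ = 0.1277; stable; margin = 3.69/hr


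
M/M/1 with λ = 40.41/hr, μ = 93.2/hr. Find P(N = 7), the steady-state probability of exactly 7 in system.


ρ = 40.41/93.2 = 0.4336
P_n = (1−ρ)·ρ^n = (1 − 0.4336)·0.4336^7 = 0.5664·0.002881 = 0.001632

Final: 0.001632


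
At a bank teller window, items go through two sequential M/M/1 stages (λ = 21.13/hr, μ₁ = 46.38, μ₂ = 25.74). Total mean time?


Each node sees arrival rate λ = 21.13/hr (tandem ⇒ throughput preserved).
W₁ = 1/(μ₁−λ) = 1/(46.38−21.13) = 0.03960 hr
W₂ = 1/(μ₂−λ) = 1/(25.74−21.13) = 0.21692 hr
W_total = W₁ + W₂ = 0.03960 + 0.21692 = 0.25652 hr

Final: 0.25652 hr


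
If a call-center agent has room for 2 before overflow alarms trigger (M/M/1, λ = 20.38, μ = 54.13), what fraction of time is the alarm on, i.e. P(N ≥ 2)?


ρ = 20.38/54.13 = 0.3765
P(N ≥ n) = ρ^n = 0.3765^2 = 0.141753

Final: 0.141753


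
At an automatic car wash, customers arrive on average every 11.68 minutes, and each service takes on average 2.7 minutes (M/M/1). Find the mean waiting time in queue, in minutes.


λ = 60/11.68 = 5.1370 /hr
μ = 60/2.7 = 22.2222 /hr
ρ = λ/μ = 5.1370/22.2222 = 0.2312
Wq = ρ/(μ−λ) = 0.2312/(22.2222−5.1370) = 0.01353 hr
In minutes: 0.01353·60 = 0.8118 min

Final: 0.8118 min


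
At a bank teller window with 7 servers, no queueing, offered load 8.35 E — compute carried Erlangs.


B(7,8.35) = 0.327552 (Erlang-B)
Carried load = a(1 − B) = 8.35·(1 − 0.327552) = 8.35·0.672448 = 5.6149 E

Final: 5.6149 Erlangs


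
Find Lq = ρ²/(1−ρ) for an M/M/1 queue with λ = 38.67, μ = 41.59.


ρ = 38.67/41.59 = 0.9298
Lq = ρ²/(1−ρ) = 0.8645/0.07021 = 12.3134

Final: 12.3134


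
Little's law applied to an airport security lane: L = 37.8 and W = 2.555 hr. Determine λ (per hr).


λ = L/W = 37.8/2.555 = 14.7945 /hr

Final: 14.7945 /hr


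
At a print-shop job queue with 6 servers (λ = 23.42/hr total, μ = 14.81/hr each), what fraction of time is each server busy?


ρ = λ/(cμ) = 23.42/(6·14.81) = 23.42/88.86 = 0.2636

Final: 0.2636


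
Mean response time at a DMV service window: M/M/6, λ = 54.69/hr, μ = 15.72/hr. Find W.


a = 3.4790; ρ = 0.5798; P₀ = 0.029620
Lq = P₀·a^c·ρ/(c!(1−ρ)²) = 0.23958
Wq = Lq/λ = 0.23958/54.69 = 0.004381 hr
W = Wq + 1/μ = 0.004381 + 0.06361 = 0.06799 hr

Final: 0.06799 hr


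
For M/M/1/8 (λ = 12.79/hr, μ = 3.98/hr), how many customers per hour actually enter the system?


ρ = 3.2136; P_K = (1−ρ)ρ^8/(1−ρ^9) = 0.688838
λ_eff = λ(1 − P_K) = 12.79·(1 − 0.688838) = 12.79·0.311162 = 3.9798 /hr

Final: 3.9798 /hr


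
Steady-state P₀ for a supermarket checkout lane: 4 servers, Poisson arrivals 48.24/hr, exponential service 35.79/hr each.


a = λ/μ = 48.24/35.79 = 1.3479; ρ = a/c = 0.3370
Σ_{k=0}^{3} a^k/k! (terms k=0..3) = 1.00000 + 1.34786 + 0.90837 + 0.40812 = 3.66435
Tail: a^4/(4!(1−ρ)) = 3.30052/(24·0.6630) = 0.20741
P₀ = 1/(3.66435 + 0.20741) = 1/3.87176 = 0.258280

Final: 0.258280


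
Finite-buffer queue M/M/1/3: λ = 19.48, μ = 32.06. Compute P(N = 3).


ρ = λ/μ = 19.48/32.06 = 0.6076
P_K = (1−ρ)ρ^K/(1−ρ^(K+1)) = (0.3924·0.224324)/(1 − 0.136302)
= 0.088022/0.863698 = 0.101913

Final: 0.101913


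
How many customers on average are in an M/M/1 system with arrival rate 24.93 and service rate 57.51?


ρ = λ/μ = 24.93/57.51 = 0.4335
L = ρ/(1−ρ) = 0.4335/(1 − 0.4335) = 0.4335/0.5665 = 0.7652

Final: 0.7652


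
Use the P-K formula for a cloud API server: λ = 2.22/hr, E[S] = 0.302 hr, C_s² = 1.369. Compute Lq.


ρ = λ·E[S] = 2.22·0.302 = 0.6704
Lq = ρ²(1+C_s²)/(2(1−ρ)) = 0.4495·(1+1.369)/(2·0.3296)
= 0.4495·2.3690/0.6591 = 1.61555

Final: 1.61555


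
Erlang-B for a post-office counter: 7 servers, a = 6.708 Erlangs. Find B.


B(c,a) = (a^c/c!) / Σ_{k=0}^{c} a^k/k!
a^7/7! = 121.260915
Σ terms (k=0..7): 1.00000 + 6.70800 + 22.49863 + 50.30694 + 84.36474 + 113.18374 + 126.53942 + 121.26092 = 525.862381
B = 121.260915/525.862381 = 0.230594

Final: 0.230594


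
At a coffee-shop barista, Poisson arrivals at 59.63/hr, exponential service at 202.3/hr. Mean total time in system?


W = 1/(μ−λ) = 1/(202.3 − 59.63) = 1/142.67 = 0.007009 hr

Final: 0.007009 hr


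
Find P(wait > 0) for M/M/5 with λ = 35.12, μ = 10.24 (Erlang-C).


a = λ/μ = 3.4297; ρ = a/5 = 0.6859
P₀ = 0.028255 (from M/M/c formula)
C(c,a) = [a^c/(c!(1−ρ))]·P₀ = [474.53992/(120·0.3141)]·0.028255
= 12.59144·0.028255 = 0.355777

Final: 0.355777


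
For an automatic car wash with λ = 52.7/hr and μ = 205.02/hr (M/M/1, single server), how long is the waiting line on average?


ρ = 52.7/205.02 = 0.2570
Lq = ρ²/(1−ρ) = 0.06607/0.7430 = 0.08893

Final: 0.08893


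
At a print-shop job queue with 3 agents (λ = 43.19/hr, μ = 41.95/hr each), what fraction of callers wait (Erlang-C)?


a = λ/μ = 1.0296; ρ = a/3 = 0.3432
P₀ = 0.352550 (from M/M/c formula)
C(c,a) = [a^c/(c!(1−ρ))]·P₀ = [1.09132/(6·0.6568)]·0.352550
= 0.27692·0.352550 = 0.097629

Final: 0.097629


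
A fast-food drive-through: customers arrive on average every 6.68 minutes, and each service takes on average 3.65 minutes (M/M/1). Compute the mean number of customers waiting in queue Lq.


λ = 60/6.68 = 8.9820 /hr
μ = 60/3.65 = 16.4384 /hr
ρ = λ/μ = 8.9820/16.4384 = 0.5464
Lq = ρ²/(1−ρ) = 0.2986/0.4536 = 0.6582

Final: 0.6582


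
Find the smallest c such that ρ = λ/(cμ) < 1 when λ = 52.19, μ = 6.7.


Stability requires cμ > λ ⇔ c > λ/μ.
λ/μ = 52.19/6.7 = 7.7896
Minimum integer c = ⌊7.7896⌋ + 1 = 8
Check: 8·6.7 = 53.60 > 52.19, while 7·6.7 = 46.90 ≤ 52.19

Final: 8 servers


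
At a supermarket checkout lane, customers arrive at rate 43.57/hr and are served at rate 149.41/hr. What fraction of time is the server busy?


ρ = λ/μ = 43.57/149.41 = 0.2916

Final: 0.2916


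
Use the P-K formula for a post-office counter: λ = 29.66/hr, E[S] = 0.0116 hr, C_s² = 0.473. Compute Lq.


ρ = λ·E[S] = 29.66·0.0116 = 0.3441
Lq = ρ²(1+C_s²)/(2(1−ρ)) = 0.1184·(1+0.473)/(2·0.6559)
= 0.1184·1.4730/1.3119 = 0.13291

Final: 0.13291


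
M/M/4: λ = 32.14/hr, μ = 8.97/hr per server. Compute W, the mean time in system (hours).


a = 3.5831; ρ = 0.8958; P₀ = 0.011827
Lq = P₀·a^c·ρ/(c!(1−ρ)²) = 6.69617
Wq = Lq/λ = 6.69617/32.14 = 0.20834 hr
W = Wq + 1/μ = 0.20834 + 0.11148 = 0.31983 hr

Final: 0.31983 hr


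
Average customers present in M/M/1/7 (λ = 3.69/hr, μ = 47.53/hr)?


ρ = 3.69/47.53 = 0.07764
L = ρ[1 − (K+1)ρ^K + Kρ^(K+1)] / [(1−ρ)(1−ρ^(K+1))]
Numerator: 0.07764·(1 − 8·0.00000001700 + 7·0.000000001320) = 0.077635
Denominator: (0.9224)·(1.000000) = 0.922365
L = 0.077635/0.922365 = 0.08417

Final: 0.08417


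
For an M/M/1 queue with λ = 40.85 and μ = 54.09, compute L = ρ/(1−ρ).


ρ = λ/μ = 40.85/54.09 = 0.7552
L = ρ/(1−ρ) = 0.7552/(1 − 0.7552) = 0.7552/0.2448 = 3.0853

Final: 3.0853


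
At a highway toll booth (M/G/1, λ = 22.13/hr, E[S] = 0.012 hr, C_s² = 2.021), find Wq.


ρ = λ·E[S] = 22.13·0.012 = 0.2656
E[S²] = E[S]²(1+C_s²) = 0.012²·(1+2.021) = 0.0004350
Wq = λ·E[S²]/(2(1−ρ)) = 22.13·0.0004350/(2·0.7344) = 0.006554 hr

Final: 0.006554 hr


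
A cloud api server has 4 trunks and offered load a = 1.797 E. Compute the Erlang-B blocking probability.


B(c,a) = (a^c/c!) / Σ_{k=0}^{c} a^k/k!
a^4/4! = 0.434491
Σ terms (k=0..4): 1.00000 + 1.79700 + 1.61460 + 0.96715 + 0.43449 = 5.813244
B = 0.434491/5.813244 = 0.074742

Final: 0.074742


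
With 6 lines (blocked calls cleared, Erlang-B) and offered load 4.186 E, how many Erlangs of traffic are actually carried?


B(6,4.186) = 0.130754 (Erlang-B)
Carried load = a(1 − B) = 4.186·(1 − 0.130754) = 4.186·0.869246 = 3.6387 E

Final: 3.6387 Erlangs


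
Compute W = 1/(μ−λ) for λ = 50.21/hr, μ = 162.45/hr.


W = 1/(μ−λ) = 1/(162.45 − 50.21) = 1/112.24 = 0.008909 hr

Final: 0.008909 hr


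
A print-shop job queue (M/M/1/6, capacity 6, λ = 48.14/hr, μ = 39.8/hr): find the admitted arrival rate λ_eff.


ρ = 1.2095; P_K = (1−ρ)ρ^6/(1−ρ^7) = 0.235394
λ_eff = λ(1 − P_K) = 48.14·(1 − 0.235394) = 48.14·0.764606 = 36.8082 /hr

Final: 36.8082 /hr
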